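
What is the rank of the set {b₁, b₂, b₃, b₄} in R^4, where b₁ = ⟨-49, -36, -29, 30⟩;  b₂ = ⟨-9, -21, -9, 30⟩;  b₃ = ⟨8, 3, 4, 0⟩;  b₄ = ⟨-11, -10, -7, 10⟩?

Put the 4×4 matrix [b₁|b₂|b₃|b₄] into echelon form.
There are 2 pivot columns, so rank = 2.

2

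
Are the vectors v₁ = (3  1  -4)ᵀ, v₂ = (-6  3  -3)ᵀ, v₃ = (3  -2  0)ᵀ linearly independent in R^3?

linearly independent

The matrix [v₁|v₂|v₃] has determinant -39.
A nonzero determinant means the columns are linearly independent.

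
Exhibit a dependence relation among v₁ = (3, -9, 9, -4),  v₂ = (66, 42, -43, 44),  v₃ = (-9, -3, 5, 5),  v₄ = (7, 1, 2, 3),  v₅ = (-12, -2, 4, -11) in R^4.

Row-reduce the matrix with v₁, v₂, v₃, v₄, v₅ as columns; the null space gives the coefficients.
A generator of the null space is (3, 1, 2, -3, 3).

3v₁ + v₂ + 2v₃ - 3v₄ + 3v₅ = 0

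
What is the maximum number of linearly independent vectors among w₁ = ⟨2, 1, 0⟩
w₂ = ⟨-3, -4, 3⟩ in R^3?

Apply Gaussian elimination to the matrix whose rows are w₁, w₂.
The echelon form has 2 nonzero rows, so the rank is 2.

2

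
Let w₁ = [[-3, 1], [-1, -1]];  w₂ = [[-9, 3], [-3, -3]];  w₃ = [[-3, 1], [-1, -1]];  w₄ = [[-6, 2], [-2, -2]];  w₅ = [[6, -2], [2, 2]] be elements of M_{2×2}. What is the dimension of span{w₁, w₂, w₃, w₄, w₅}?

dim = 1

Represent each element by its coordinate vector in ℝ⁴.
Row-reduce the 5×4 matrix with these as rows.
Exactly 1 pivot survives; hence the rank is 1.
(With 5 elements in a 4-dimensional space the rank is at most 4.)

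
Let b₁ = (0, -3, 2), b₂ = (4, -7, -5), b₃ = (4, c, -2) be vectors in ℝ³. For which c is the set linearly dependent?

c = -23/2

The vectors are dependent exactly when the determinant of the matrix with rows b₁, b₂, b₃ vanishes.
The determinant works out to 8*c + 92.
This vanishes exactly when c = -23/2.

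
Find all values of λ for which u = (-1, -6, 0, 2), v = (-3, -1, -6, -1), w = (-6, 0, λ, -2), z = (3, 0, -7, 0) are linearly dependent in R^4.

λ = -59/12

The vectors are dependent exactly when the determinant of the matrix with rows u, v, w, z vanishes.
Cofactor expansion gives det = 24*λ + 118.
Solving 24*λ + 118 = 0 yields λ = -59/12.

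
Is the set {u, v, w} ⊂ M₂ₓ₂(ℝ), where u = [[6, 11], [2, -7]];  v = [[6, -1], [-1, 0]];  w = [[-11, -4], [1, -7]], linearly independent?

linearly independent

Take coordinates with respect to the standard basis {E₁₁, E₁₂, E₂₁, E₂₂}.
Row-reduce the matrix whose columns are u, v, w.
The reduction yields 3 nonzero rows, so the rank is 3.
Since rank = 3 (the number of vectors), the set is linearly independent.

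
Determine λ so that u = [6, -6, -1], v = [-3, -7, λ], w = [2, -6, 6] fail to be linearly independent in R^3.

λ = 49/3

Dependence holds iff the 3×3 matrix [u v w] is singular.
The determinant works out to 24*λ - 392.
This vanishes exactly when λ = 49/3.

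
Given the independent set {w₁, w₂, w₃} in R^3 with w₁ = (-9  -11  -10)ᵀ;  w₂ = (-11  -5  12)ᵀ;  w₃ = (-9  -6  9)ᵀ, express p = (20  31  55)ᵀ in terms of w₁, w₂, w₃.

Set up the augmented matrix [w₁ | w₂ | w₃ | p] and row-reduce.
Back-substitution yields (c₁, c₂, c₃) = (-4, -1, 3).

p = -4w₁ - w₂ + 3w₃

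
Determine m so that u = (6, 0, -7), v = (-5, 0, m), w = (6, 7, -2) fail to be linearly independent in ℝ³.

m = 35/6

Dependence holds iff the 3×3 matrix [u v w] is singular.
Cofactor expansion gives det = 245 - 42*m.
Setting this to zero gives m = 35/6.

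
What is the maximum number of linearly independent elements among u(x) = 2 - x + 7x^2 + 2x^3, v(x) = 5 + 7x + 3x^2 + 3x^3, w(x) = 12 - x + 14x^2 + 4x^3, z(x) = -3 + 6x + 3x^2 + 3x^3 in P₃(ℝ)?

3

Pass to coordinate vectors with respect to the basis {1, x, …, x^3}.
Row-reduce the 4×4 matrix with these as rows.
The echelon form has 3 nonzero rows, so the rank is 3.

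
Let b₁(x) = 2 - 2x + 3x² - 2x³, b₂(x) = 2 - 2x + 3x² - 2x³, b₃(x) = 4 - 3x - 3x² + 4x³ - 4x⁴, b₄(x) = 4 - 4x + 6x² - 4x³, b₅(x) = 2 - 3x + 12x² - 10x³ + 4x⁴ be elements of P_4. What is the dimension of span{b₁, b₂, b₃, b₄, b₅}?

Use coordinates relative to {1, x, …, x⁴}.
Form the matrix with b₁, b₂, b₃, b₄, b₅ as columns and reduce.
The echelon form has 2 nonzero rows, so the rank is 2.

2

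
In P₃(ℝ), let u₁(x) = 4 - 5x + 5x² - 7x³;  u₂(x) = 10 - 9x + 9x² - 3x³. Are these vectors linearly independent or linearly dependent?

linearly independent

Take coordinates with respect to the standard basis {1, x, …, x³}.
Row-reduce the matrix whose columns are u₁, u₂.
The reduction yields 2 nonzero rows, so the rank is 2.
Since rank = 2 (the number of vectors), the set is linearly independent.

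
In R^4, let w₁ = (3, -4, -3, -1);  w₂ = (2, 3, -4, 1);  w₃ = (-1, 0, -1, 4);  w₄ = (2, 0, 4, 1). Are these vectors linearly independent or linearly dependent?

linearly independent

Row-reduce the matrix whose columns are w₁, w₂, w₃, w₄.
The reduction yields 4 nonzero rows, so the rank is 4.
Since rank = 4 (the number of vectors), the set is linearly independent.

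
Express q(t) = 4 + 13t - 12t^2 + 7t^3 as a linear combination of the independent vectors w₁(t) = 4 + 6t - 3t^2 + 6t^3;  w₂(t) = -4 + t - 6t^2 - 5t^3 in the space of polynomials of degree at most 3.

Identify each element with its coordinate vector in ℝ⁴ via {1, t, …, t^3}.
Solve the system with w₁, w₂ as columns and q as the right-hand side.
Row-reducing the augmented matrix gives the unique coefficients (c₁, c₂) = (2, 1).

q = 2w₁ + w₂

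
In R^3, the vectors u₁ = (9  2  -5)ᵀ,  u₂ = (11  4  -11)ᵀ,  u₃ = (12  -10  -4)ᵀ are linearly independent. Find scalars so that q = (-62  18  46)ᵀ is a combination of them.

Solve the system with u₁, u₂, u₃ as columns and q as the right-hand side.
The system has the unique solution (α₁, α₂, α₃) = (2, -4, -3).

q = 2u₁ - 4u₂ - 3u₃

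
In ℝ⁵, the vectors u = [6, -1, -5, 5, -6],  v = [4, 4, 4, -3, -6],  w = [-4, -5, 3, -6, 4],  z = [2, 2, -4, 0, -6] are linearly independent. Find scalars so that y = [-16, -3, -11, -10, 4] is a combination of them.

Set up the augmented matrix [u | v | w | z | y] and row-reduce.
Back-substitution yields (c₁, …, c₄) = (-2, -2, 1, 4).

y = -2u - 2v + w + 4z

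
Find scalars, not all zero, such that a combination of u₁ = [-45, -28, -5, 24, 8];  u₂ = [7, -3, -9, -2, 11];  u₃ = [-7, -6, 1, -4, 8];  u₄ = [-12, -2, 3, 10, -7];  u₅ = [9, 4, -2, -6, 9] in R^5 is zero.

u₁ - 2u₂ - 2u₃ - 3u₄ + u₅ = 0

Set up α₁u₁ + … + α₅u₅ = 0 and solve the homogeneous system.
One solution (up to scaling) is (1, -2, -2, -3, 1).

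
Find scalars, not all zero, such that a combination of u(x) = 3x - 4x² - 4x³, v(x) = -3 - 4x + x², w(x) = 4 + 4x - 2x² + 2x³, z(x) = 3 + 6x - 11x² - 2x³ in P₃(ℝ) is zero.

Take coordinates with respect to {1, x, …, x³}.
Solve the homogeneous system with u, v, w, z as columns by row-reducing the coefficient matrix.
A generator of the null space is (2, 3, 3, -1).

2u + 3v + 3w - z = 0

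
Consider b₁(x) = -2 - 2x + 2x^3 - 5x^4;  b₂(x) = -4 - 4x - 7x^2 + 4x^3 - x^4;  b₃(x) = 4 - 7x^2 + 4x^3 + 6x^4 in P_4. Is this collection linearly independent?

Write each element as a coordinate vector in ℝ⁵ using {1, x, …, x^4}.
Row-reduce the matrix whose columns are b₁, b₂, b₃.
The reduction yields 3 nonzero rows, so the rank is 3.
Since rank = 3 (the number of vectors), the set is linearly independent.

linearly independent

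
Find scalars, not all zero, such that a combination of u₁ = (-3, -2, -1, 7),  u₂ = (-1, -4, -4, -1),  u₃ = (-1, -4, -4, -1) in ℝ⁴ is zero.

u₂ - u₃ = 0

Row-reduce the matrix with u₁, u₂, u₃ as columns; the null space gives the coefficients.
The free variable yields coefficients (0, 1, -1) (any nonzero multiple also works).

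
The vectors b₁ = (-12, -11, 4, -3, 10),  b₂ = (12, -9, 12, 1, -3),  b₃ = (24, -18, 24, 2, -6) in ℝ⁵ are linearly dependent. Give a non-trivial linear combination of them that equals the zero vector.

2b₂ - b₃ = 0

Set up α₁b₁ + … + α₃b₃ = 0 and solve the homogeneous system.
One solution (up to scaling) is (0, 2, -1).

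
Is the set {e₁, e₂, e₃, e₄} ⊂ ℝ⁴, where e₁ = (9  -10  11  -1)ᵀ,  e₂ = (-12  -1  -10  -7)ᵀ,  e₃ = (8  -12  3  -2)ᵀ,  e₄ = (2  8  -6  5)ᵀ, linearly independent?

Place the vectors as rows of a 4×4 matrix and reduce to echelon form.
The reduction yields 4 nonzero rows, so the rank is 4.
Since rank = 4 (the number of vectors), the set is linearly independent.

linearly independent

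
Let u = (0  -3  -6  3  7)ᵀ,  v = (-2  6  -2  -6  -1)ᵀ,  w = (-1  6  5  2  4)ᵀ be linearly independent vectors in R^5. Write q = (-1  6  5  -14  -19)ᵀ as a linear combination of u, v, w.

Write q = c₁u + … + c₃w and equate components.
The system has the unique solution (c₁, c₂, c₃) = (-2, 1, -1).

q = -2u + v - w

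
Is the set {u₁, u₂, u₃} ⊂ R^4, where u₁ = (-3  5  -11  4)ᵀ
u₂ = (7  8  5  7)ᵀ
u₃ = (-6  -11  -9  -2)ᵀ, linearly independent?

linearly independent

Row-reduce the matrix whose columns are u₁, u₂, u₃.
The reduction yields 3 nonzero rows, so the rank is 3.
Since rank = 3 (the number of vectors), the set is linearly independent.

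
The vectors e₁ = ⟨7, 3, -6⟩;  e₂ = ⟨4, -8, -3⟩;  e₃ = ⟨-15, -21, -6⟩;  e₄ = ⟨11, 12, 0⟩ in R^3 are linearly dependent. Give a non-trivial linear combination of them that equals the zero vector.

e₁ - e₃ - 2e₄ = 0

Solve the homogeneous system with e₁, e₂, e₃, e₄ as columns by row-reducing the coefficient matrix.
The free variable yields coefficients (1, 0, -1, -2) (any nonzero multiple also works).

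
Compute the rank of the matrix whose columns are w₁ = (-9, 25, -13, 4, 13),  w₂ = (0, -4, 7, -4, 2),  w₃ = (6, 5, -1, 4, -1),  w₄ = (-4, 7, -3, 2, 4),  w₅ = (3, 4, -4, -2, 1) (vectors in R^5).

Put the 5×5 matrix [w₁|w₂|w₃|w₄|w₅] into echelon form.
The echelon form has 4 nonzero rows, so the rank is 4.

4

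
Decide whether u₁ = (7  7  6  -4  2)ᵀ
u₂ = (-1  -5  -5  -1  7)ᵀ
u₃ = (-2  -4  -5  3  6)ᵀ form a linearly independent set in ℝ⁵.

Row-reduce the matrix whose columns are u₁, u₂, u₃.
The reduction yields 3 nonzero rows, so the rank is 3.
Since rank = 3 (the number of vectors), the set is linearly independent.

linearly independent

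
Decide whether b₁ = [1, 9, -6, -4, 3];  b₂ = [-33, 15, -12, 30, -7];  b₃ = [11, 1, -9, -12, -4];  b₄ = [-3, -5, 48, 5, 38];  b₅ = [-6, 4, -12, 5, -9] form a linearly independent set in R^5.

Form the 5×5 matrix with these as columns; its determinant is 0.
A zero determinant means the columns are linearly dependent.
Indeed 5b₁ - 3b₂ - 10b₃ - 2b₄ = 0.

linearly dependent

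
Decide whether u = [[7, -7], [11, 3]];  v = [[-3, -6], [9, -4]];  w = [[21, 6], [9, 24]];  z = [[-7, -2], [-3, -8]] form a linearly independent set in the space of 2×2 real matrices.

Write each element as a coordinate vector in ℝ⁴ using {E₁₁, E₁₂, E₂₁, E₂₂}.
One vector is a scalar multiple of another, so the set is dependent.

linearly dependent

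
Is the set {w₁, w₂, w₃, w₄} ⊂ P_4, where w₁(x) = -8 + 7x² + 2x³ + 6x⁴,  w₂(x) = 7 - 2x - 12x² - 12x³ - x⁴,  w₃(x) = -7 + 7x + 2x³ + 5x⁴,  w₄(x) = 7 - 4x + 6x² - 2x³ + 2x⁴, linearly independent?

linearly independent

Write each element as a coordinate vector in ℝ⁵ using {1, x, …, x⁴}.
Place the vectors as rows of a 4×5 matrix and reduce to echelon form.
The reduction yields 4 nonzero rows, so the rank is 4.
Since rank = 4 (the number of vectors), the set is linearly independent.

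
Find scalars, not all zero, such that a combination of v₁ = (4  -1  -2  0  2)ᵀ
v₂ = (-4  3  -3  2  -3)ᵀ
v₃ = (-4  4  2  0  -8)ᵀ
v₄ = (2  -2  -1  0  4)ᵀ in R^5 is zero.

Write the vectors as columns of a matrix and find a nonzero vector in its null space.
The free variable yields coefficients (0, 0, 1, 2) (any nonzero multiple also works).

v₃ + 2v₄ = 0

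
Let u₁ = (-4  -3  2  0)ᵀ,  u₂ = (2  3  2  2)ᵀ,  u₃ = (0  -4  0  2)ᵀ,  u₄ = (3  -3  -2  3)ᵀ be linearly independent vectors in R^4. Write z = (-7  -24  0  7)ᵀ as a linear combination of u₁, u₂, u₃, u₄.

Write z = α₁u₁ + … + α₄u₄ and equate components.
The system has the unique solution (α₁, …, α₄) = (2, -1, 3, 1).

z = 2u₁ - u₂ + 3u₃ + u₄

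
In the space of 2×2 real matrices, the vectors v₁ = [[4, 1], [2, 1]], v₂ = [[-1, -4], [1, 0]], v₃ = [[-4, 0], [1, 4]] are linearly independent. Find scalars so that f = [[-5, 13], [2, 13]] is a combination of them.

Take coordinate vectors relative to {E₁₁, E₁₂, E₂₁, E₂₂}.
Set up the augmented matrix [v₁ | v₂ | v₃ | f] and row-reduce.
Row-reducing the augmented matrix gives the unique coefficients (α₁, α₂, α₃) = (1, -3, 3).

f = v₁ - 3v₂ + 3v₃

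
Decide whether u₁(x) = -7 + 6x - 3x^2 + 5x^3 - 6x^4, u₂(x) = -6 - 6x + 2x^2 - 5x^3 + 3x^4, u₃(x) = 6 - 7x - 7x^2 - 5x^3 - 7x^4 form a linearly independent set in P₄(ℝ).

linearly independent

Take coordinates with respect to the standard basis {1, x, …, x^4}.
Place the vectors as rows of a 3×5 matrix and reduce to echelon form.
The reduction yields 3 nonzero rows, so the rank is 3.
Since rank = 3 (the number of vectors), the set is linearly independent.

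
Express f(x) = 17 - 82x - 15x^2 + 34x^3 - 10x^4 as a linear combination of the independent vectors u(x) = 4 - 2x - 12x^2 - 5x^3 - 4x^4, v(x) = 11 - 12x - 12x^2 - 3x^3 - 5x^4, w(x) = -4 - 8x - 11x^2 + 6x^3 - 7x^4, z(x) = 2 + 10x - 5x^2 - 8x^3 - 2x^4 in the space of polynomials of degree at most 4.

Identify each element with its coordinate vector in ℝ⁵ via {1, x, …, x^4}.
Solve the system with u, v, w, z as columns and f as the right-hand side.
Back-substitution yields (a₁, …, a₄) = (-1, 3, 1, -4).

f = -u + 3v + w - 4z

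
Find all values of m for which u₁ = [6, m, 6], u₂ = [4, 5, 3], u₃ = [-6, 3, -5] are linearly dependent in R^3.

m = -24

The vectors are dependent exactly when the determinant of the matrix with rows u₁, u₂, u₃ vanishes.
The determinant works out to 2*m + 48.
Solving 2*m + 48 = 0 yields m = -24.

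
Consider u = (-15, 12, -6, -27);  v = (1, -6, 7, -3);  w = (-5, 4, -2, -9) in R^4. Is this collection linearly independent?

linearly dependent

One vector is a scalar multiple of another, so the set is dependent.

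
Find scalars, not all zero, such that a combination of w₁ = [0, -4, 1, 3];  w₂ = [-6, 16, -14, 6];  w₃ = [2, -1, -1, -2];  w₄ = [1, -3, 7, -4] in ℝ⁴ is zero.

2w₁ + w₂ + 2w₃ + 2w₄ = 0

Solve the homogeneous system with w₁, w₂, w₃, w₄ as columns by row-reducing the coefficient matrix.
One solution (up to scaling) is (2, 1, 2, 2).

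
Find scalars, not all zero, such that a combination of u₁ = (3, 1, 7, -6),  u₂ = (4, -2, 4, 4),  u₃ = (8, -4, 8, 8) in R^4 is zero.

Write the vectors as columns of a matrix and find a nonzero vector in its null space.
The free variable yields coefficients (0, 2, -1) (any nonzero multiple also works).

2u₂ - u₃ = 0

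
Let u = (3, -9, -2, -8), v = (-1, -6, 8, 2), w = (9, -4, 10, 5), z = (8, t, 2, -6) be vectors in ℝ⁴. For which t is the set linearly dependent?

t = -53/5

Dependence holds iff the 4×4 matrix [u v w z] is singular.
Expanding, det = 670*t + 7102.
This vanishes exactly when t = -53/5.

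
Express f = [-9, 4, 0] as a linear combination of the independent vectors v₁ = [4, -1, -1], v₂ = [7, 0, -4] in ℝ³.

Solve the system with v₁, v₂ as columns and f as the right-hand side.
Row-reducing the augmented matrix gives the unique coefficients (α₁, α₂) = (-4, 1).

f = -4v₁ + v₂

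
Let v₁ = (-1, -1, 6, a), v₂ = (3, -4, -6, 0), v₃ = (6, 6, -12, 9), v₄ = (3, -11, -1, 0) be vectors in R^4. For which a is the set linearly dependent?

Place the vectors as rows of a 4×4 matrix; dependence ⇔ determinant zero.
Cofactor expansion gives det = 441 - 210*a.
This vanishes exactly when a = 21/10.

a = 21/10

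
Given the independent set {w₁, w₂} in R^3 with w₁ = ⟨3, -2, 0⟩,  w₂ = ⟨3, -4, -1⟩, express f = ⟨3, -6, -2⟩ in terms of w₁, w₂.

f = -w₁ + 2w₂

Since w₁, w₂ are independent, the coefficients expressing f are uniquely determined by a linear system.
The system has the unique solution (c₁, c₂) = (-1, 2).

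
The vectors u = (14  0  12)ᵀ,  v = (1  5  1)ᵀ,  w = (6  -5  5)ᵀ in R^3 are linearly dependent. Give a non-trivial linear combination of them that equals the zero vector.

Set up α₁u + … + α₃w = 0 and solve the homogeneous system.
A generator of the null space is (1, -2, -2).

u - 2v - 2w = 0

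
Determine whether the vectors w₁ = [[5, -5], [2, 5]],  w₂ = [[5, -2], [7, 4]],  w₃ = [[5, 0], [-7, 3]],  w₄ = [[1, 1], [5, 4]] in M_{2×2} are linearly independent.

Take coordinates with respect to the standard basis {E₁₁, E₁₂, E₂₁, E₂₂}.
Form the 4×4 matrix with these as columns; its determinant is -947.
A nonzero determinant means the columns are linearly independent.

linearly independent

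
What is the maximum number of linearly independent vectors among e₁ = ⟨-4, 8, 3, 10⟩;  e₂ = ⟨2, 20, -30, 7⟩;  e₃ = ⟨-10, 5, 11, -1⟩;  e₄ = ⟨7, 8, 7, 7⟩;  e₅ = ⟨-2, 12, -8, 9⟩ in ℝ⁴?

4

Put the 4×5 matrix [e₁|e₂|e₃|e₄|e₅] into echelon form.
There are 4 pivot columns, so rank = 4.
(With 5 elements in a 4-dimensional space the rank is at most 4.)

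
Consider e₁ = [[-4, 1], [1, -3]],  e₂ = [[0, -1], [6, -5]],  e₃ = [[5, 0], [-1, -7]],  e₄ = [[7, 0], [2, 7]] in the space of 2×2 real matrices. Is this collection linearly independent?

Take coordinates with respect to the standard basis {E₁₁, E₁₂, E₂₁, E₂₂}.
The matrix [e₁|e₂|e₃|e₄] has determinant 752.
A nonzero determinant means the columns are linearly independent.

linearly independent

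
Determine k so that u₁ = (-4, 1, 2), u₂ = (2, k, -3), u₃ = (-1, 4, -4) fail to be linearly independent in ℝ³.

The vectors are dependent exactly when the determinant of the matrix with rows u₁, u₂, u₃ vanishes.
The determinant works out to 18*k - 21.
Setting this to zero gives k = 7/6.

k = 7/6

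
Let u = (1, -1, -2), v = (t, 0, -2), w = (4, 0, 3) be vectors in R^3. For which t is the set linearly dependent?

t = -8/3

Place the vectors as rows of a 3×3 matrix; dependence ⇔ determinant zero.
The determinant works out to 3*t + 8.
This vanishes exactly when t = -8/3.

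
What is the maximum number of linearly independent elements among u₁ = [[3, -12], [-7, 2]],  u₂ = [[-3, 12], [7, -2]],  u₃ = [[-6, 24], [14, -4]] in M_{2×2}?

Pass to coordinate vectors with respect to the basis {E₁₁, E₁₂, E₂₁, E₂₂}.
Put the 4×3 matrix [u₁|u₂|u₃] into echelon form.
Exactly 1 pivot survives; hence the rank is 1.

1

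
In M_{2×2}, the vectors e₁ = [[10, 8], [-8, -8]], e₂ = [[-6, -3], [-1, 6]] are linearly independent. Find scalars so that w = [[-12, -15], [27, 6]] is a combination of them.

w = -3e₁ - 3e₂

Work in coordinates with respect to the standard basis {E₁₁, E₁₂, E₂₁, E₂₂}.
Set up the augmented matrix [e₁ | e₂ | w] and row-reduce.
The system has the unique solution (c₁, c₂) = (-3, -3).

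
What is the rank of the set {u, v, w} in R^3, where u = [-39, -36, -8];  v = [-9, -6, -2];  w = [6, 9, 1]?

Form the matrix with u, v, w as columns and reduce.
The echelon form has 2 nonzero rows, so the rank is 2.

rank 2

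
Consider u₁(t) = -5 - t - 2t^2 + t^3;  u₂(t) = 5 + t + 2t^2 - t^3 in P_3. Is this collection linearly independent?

Write each element as a coordinate vector in ℝ⁴ using {1, t, …, t^3}.
Row-reduce the matrix whose columns are u₁, u₂.
The reduction yields 1 nonzero row, so the rank is 1.
Since rank 1 < 2, the set is linearly dependent.

linearly dependent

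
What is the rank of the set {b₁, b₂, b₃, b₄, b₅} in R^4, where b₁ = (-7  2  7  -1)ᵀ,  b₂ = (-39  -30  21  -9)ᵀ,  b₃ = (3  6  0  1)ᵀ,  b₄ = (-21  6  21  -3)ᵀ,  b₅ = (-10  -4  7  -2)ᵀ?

rank 2

Put the 4×5 matrix [b₁|b₂|b₃|b₄|b₅] into echelon form.
There are 2 pivot columns, so rank = 2.
(With 5 elements in a 4-dimensional space the rank is at most 4.)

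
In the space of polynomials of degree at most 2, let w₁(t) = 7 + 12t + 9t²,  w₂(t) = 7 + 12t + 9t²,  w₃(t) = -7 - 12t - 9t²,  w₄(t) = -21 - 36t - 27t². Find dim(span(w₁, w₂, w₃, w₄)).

Use coordinates relative to {1, t, t²}.
Form the matrix with w₁, w₂, w₃, w₄ as columns and reduce.
Reduction leaves 1 leading entry, giving rank 1.
(With 4 elements in a 3-dimensional space the rank is at most 3.)

dim = 1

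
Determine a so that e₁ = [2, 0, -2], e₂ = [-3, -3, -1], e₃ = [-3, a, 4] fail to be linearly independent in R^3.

a = 3/4

The set is linearly dependent precisely when det[e₁; e₂; e₃] = 0.
Cofactor expansion gives det = 8*a - 6.
This vanishes exactly when a = 3/4.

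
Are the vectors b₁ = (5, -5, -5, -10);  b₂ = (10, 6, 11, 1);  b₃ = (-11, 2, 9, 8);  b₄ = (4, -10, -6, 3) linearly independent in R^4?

Form the 4×4 matrix with these as columns; its determinant is 15845.
A nonzero determinant means the columns are linearly independent.

linearly independent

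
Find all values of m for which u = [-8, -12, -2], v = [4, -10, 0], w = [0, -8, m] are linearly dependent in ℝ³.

The vectors are dependent exactly when the determinant of the matrix with rows u, v, w vanishes.
Expanding, det = 128*m + 64.
Setting this to zero gives m = -1/2.

m = -1/2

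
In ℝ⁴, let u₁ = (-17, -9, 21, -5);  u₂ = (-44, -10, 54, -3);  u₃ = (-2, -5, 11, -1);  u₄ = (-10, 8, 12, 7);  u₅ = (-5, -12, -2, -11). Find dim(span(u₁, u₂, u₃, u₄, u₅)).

Put the 4×5 matrix [u₁|u₂|u₃|u₄|u₅] into echelon form.
Reduction leaves 3 leading entries, giving rank 3.
(With 5 elements in a 4-dimensional space the rank is at most 4.)

3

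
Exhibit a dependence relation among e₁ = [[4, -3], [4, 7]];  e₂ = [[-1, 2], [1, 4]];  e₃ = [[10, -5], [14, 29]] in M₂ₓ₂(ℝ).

Take coordinates with respect to {E₁₁, E₁₂, E₂₁, E₂₂}.
Set up α₁e₁ + … + α₃e₃ = 0 and solve the homogeneous system.
A generator of the null space is (3, 2, -1).

3e₁ + 2e₂ - e₃ = 0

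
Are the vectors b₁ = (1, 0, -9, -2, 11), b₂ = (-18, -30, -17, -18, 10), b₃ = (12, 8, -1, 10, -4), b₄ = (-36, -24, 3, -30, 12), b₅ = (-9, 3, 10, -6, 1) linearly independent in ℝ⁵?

One vector is a scalar multiple of another, so the set is dependent.

linearly dependent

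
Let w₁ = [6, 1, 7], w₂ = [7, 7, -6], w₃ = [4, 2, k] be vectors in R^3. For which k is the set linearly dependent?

Place the vectors as rows of a 3×3 matrix; dependence ⇔ determinant zero.
The determinant works out to 35*k - 50.
Setting this to zero gives k = 10/7.

k = 10/7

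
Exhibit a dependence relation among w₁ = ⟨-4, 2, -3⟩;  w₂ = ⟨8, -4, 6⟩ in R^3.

Solve the homogeneous system with w₁, w₂ as columns by row-reducing the coefficient matrix.
The free variable yields coefficients (2, 1) (any nonzero multiple also works).

2w₁ + w₂ = 0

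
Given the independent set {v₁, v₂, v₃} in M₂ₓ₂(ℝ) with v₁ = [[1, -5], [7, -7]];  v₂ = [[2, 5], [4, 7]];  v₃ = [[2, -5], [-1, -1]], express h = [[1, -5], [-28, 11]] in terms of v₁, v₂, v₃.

h = -3v₁ - v₂ + 3v₃

Work in coordinates with respect to the standard basis {E₁₁, E₁₂, E₂₁, E₂₂}.
Write h = α₁v₁ + … + α₃v₃ and equate components.
Row-reducing the augmented matrix gives the unique coefficients (α₁, α₂, α₃) = (-3, -1, 3).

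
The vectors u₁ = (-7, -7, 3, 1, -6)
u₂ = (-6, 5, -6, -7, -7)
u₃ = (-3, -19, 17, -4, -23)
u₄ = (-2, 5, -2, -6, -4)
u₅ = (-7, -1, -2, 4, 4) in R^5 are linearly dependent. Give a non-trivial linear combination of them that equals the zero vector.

3u₁ - u₂ - u₃ + u₄ - 2u₅ = 0

Write the vectors as columns of a matrix and find a nonzero vector in its null space.
A generator of the null space is (3, -1, -1, 1, -2).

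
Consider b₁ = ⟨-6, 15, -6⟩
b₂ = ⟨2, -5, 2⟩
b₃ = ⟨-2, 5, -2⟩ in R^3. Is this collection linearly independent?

linearly dependent

Place the vectors as rows of a 3×3 matrix and reduce to echelon form.
The reduction yields 1 nonzero row, so the rank is 1.
Since rank 1 < 3, the set is linearly dependent.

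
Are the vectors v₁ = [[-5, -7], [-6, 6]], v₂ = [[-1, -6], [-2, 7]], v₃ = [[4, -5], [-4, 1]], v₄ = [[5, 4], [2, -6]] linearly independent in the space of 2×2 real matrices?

linearly dependent

Write each element as a coordinate vector in ℝ⁴ using {E₁₁, E₁₂, E₂₁, E₂₂}.
The matrix [v₁|v₂|v₃|v₄] has determinant 0.
A zero determinant means the columns are linearly dependent.
Indeed v₁ + v₂ - v₃ + 2v₄ = 0.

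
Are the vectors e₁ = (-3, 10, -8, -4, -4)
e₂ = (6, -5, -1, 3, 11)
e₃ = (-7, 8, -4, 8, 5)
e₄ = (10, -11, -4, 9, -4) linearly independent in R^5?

linearly independent

Row-reduce the matrix whose columns are e₁, e₂, e₃, e₄.
The reduction yields 4 nonzero rows, so the rank is 4.
Since rank = 4 (the number of vectors), the set is linearly independent.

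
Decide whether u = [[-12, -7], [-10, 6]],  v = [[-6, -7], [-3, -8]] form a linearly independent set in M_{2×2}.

linearly independent

Write each element as a coordinate vector in ℝ⁴ using {E₁₁, E₁₂, E₂₁, E₂₂}.
Place the vectors as rows of a 2×4 matrix and reduce to echelon form.
The reduction yields 2 nonzero rows, so the rank is 2.
Since rank = 2 (the number of vectors), the set is linearly independent.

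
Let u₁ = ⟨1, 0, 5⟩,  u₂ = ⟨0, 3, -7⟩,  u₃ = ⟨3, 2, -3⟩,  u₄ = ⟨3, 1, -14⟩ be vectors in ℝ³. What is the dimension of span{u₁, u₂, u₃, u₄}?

dim = 3

Apply Gaussian elimination to the matrix whose rows are u₁, u₂, u₃, u₄.
There are 3 pivot columns, so rank = 3.
(With 4 elements in a 3-dimensional space the rank is at most 3.)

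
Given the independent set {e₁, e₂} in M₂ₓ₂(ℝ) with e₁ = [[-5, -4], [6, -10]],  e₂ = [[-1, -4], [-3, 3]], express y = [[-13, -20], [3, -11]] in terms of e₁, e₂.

y = 2e₁ + 3e₂

Identify each element with its coordinate vector in ℝ⁴ via {E₁₁, E₁₂, E₂₁, E₂₂}.
Write y = a₁e₁ + a₂e₂ and equate components.
Row-reducing the augmented matrix gives the unique coefficients (a₁, a₂) = (2, 3).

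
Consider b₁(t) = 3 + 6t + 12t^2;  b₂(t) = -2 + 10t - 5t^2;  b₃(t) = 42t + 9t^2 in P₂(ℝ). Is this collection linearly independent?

linearly dependent

Write each element as a coordinate vector in ℝ³ using {1, t, t^2}.
Place the vectors as rows of a 3×3 matrix and reduce to echelon form.
The reduction yields 2 nonzero rows, so the rank is 2.
Since rank 2 < 3, the set is linearly dependent.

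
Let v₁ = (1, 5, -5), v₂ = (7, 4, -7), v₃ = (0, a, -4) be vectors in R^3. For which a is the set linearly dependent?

a = 31/7

Place the vectors as rows of a 3×3 matrix; dependence ⇔ determinant zero.
The determinant works out to 124 - 28*a.
Solving 124 - 28*a = 0 yields a = 31/7.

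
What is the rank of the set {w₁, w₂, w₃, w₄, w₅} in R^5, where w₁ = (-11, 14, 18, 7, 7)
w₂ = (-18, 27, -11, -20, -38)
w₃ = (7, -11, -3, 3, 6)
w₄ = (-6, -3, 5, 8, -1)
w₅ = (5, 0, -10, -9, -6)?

Apply Gaussian elimination to the matrix whose rows are w₁, w₂, w₃, w₄, w₅.
Reduction leaves 3 leading entries, giving rank 3.

3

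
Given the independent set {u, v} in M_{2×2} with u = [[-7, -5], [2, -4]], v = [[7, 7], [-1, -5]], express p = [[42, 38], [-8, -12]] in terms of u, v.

p = -2u + 4v

Take coordinate vectors relative to {E₁₁, E₁₂, E₂₁, E₂₂}.
Solve the system with u, v as columns and p as the right-hand side.
Row-reducing the augmented matrix gives the unique coefficients (a₁, a₂) = (-2, 4).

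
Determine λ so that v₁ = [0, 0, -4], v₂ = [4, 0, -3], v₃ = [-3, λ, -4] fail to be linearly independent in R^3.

Dependence holds iff the 3×3 matrix [v₁ v₂ v₃] is singular.
Cofactor expansion gives det = -16*λ.
Setting this to zero gives λ = 0.

λ = 0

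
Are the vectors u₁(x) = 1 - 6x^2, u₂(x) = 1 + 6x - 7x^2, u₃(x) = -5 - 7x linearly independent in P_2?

linearly independent

Write each element as a coordinate vector in ℝ³ using {1, x, x^2}.
Place the vectors as rows of a 3×3 matrix and reduce to echelon form.
The reduction yields 3 nonzero rows, so the rank is 3.
Since rank = 3 (the number of vectors), the set is linearly independent.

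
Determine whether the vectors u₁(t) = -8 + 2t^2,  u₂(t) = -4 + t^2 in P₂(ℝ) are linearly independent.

linearly dependent

Take coordinates with respect to the standard basis {1, t, t^2}.
Row-reduce the matrix whose columns are u₁, u₂.
The reduction yields 1 nonzero row, so the rank is 1.
Since rank 1 < 2, the set is linearly dependent.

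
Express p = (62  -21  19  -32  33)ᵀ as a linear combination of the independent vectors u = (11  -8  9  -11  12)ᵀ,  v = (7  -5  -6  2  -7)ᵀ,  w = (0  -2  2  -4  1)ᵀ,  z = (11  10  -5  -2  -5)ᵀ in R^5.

Set up the augmented matrix [u | v | w | z | p] and row-reduce.
Row-reducing the augmented matrix gives the unique coefficients (a₁, …, a₄) = (4, 1, -3, 1).

p = 4u + v - 3w + z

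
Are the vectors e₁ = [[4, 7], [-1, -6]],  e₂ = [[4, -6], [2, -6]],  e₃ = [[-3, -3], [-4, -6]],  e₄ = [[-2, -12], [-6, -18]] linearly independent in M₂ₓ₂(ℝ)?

Write each element as a coordinate vector in ℝ⁴ using {E₁₁, E₁₂, E₂₁, E₂₂}.
Form the 4×4 matrix with these as columns; its determinant is 0.
A zero determinant means the columns are linearly dependent.
Indeed e₂ + 2e₃ - e₄ = 0.

linearly dependent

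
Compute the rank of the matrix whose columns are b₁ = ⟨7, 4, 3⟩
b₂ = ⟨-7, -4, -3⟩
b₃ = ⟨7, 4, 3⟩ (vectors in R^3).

rank 1

Apply Gaussian elimination to the matrix whose rows are b₁, b₂, b₃.
Reduction leaves 1 leading entry, giving rank 1.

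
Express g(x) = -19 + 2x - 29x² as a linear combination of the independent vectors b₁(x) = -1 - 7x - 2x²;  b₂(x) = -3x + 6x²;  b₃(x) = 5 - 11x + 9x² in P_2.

Take coordinate vectors relative to {1, x, x²}.
Solve the system with b₁, b₂, b₃ as columns and g as the right-hand side.
Back-substitution yields (c₁, c₂, c₃) = (4, 1, -3).

g = 4b₁ + b₂ - 3b₃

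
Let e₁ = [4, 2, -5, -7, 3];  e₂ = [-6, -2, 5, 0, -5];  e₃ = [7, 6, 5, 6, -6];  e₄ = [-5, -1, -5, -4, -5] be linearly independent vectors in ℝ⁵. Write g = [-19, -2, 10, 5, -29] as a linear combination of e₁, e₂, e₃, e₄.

g = -e₁ + 2e₂ + e₃ + 2e₄

Set up the augmented matrix [e₁ | e₂ | e₃ | e₄ | g] and row-reduce.
The system has the unique solution (a₁, …, a₄) = (-1, 2, 1, 2).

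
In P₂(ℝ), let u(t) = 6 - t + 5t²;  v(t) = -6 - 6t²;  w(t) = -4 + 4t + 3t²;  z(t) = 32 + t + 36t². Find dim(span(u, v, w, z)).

Represent each element by its coordinate vector in ℝ³.
Put the 3×4 matrix [u|v|w|z] into echelon form.
There are 3 pivot columns, so rank = 3.
(With 4 elements in a 3-dimensional space the rank is at most 3.)

dim = 3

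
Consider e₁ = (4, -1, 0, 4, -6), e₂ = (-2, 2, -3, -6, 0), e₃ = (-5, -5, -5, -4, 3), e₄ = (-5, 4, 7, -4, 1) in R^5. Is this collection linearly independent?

Row-reduce the matrix whose columns are e₁, e₂, e₃, e₄.
The reduction yields 4 nonzero rows, so the rank is 4.
Since rank = 4 (the number of vectors), the set is linearly independent.

linearly independent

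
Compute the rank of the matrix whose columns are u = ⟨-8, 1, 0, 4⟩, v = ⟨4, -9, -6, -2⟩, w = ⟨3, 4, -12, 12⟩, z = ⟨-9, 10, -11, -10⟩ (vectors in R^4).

rank 4

Apply Gaussian elimination to the matrix whose rows are u, v, w, z.
Reduction leaves 4 leading entries, giving rank 4.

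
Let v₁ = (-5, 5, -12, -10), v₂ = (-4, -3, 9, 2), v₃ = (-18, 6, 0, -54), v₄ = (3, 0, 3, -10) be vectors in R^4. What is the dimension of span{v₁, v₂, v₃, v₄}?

Apply Gaussian elimination to the matrix whose rows are v₁, v₂, v₃, v₄.
Reduction leaves 3 leading entries, giving rank 3.

dim = 3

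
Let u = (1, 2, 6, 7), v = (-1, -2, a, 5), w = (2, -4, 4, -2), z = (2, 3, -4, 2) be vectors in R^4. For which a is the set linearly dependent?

a = 12

The set is linearly dependent precisely when det[u; v; w; z] = 0.
Cofactor expansion gives det = 960 - 80*a.
Setting this to zero gives a = 12.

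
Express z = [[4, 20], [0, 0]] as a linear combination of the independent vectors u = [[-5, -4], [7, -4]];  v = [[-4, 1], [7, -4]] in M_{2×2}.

Identify each element with its coordinate vector in ℝ⁴ via {E₁₁, E₁₂, E₂₁, E₂₂}.
Solve the system with u, v as columns and z as the right-hand side.
Row-reducing the augmented matrix gives the unique coefficients (α₁, α₂) = (-4, 4).

z = -4u + 4v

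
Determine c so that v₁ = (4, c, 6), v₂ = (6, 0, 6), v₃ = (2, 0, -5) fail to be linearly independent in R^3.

c = 0

The vectors are dependent exactly when the determinant of the matrix with rows v₁, v₂, v₃ vanishes.
Cofactor expansion gives det = 42*c.
This vanishes exactly when c = 0.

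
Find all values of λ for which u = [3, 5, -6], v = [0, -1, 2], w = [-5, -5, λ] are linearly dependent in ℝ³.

λ = 10/3

Dependence holds iff the 3×3 matrix [u v w] is singular.
The determinant works out to 10 - 3*λ.
Solving 10 - 3*λ = 0 yields λ = 10/3.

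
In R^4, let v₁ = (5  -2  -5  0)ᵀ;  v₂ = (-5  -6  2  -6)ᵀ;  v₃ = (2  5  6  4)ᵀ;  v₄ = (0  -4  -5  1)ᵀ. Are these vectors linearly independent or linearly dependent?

linearly independent

The matrix [v₁|v₂|v₃|v₄] has determinant -883.
A nonzero determinant means the columns are linearly independent.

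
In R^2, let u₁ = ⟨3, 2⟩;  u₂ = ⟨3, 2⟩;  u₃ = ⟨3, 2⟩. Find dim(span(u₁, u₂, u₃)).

Apply Gaussian elimination to the matrix whose rows are u₁, u₂, u₃.
Exactly 1 pivot survives; hence the rank is 1.
(With 3 elements in a 2-dimensional space the rank is at most 2.)

1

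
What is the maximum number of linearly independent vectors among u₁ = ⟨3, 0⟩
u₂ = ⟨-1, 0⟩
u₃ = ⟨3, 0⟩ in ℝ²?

1

Row-reduce the 3×2 matrix with these as rows.
The echelon form has 1 nonzero row, so the rank is 1.
(With 3 elements in a 2-dimensional space the rank is at most 2.)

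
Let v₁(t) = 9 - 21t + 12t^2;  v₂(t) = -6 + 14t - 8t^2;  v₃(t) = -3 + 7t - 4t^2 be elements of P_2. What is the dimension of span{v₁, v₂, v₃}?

Represent each element by its coordinate vector in ℝ³.
Put the 3×3 matrix [v₁|v₂|v₃] into echelon form.
Reduction leaves 1 leading entry, giving rank 1.

1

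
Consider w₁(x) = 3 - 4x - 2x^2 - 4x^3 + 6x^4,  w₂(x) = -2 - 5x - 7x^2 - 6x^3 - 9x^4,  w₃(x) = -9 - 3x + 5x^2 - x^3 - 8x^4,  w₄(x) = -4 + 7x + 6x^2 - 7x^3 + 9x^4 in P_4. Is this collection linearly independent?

Take coordinates with respect to the standard basis {1, x, …, x^4}.
Row-reduce the matrix whose columns are w₁, w₂, w₃, w₄.
The reduction yields 4 nonzero rows, so the rank is 4.
Since rank = 4 (the number of vectors), the set is linearly independent.

linearly independent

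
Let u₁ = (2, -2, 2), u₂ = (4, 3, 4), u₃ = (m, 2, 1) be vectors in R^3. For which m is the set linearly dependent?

m = 1

The set is linearly dependent precisely when det[u₁; u₂; u₃] = 0.
Cofactor expansion gives det = 14 - 14*m.
Setting this to zero gives m = 1.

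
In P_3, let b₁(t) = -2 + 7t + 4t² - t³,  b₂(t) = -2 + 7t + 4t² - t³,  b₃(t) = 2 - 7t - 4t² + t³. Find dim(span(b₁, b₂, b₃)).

1

Use coordinates relative to {1, t, …, t³}.
Form the matrix with b₁, b₂, b₃ as columns and reduce.
Reduction leaves 1 leading entry, giving rank 1.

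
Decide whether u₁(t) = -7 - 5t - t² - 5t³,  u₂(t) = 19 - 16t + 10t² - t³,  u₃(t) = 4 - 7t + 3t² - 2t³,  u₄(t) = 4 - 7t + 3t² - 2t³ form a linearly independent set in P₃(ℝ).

Take coordinates with respect to the standard basis {1, t, …, t³}.
Place the vectors as rows of a 4×4 matrix and reduce to echelon form.
The reduction yields 2 nonzero rows, so the rank is 2.
Since rank 2 < 4, the set is linearly dependent.

linearly dependent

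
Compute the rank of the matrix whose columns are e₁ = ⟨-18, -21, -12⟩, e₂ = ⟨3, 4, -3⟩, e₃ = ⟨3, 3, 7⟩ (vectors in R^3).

Row-reduce the 3×3 matrix with these as rows.
Reduction leaves 2 leading entries, giving rank 2.

2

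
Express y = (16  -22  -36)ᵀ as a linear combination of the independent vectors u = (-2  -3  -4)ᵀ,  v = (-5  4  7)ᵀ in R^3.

y = 2u - 4v

Solve the system with u, v as columns and y as the right-hand side.
Row-reducing the augmented matrix gives the unique coefficients (α₁, α₂) = (2, -4).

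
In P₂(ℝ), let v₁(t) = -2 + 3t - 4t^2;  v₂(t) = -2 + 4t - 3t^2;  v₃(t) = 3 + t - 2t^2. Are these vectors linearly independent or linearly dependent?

Write each element as a coordinate vector in ℝ³ using {1, t, t^2}.
Form the 3×3 matrix with these as columns; its determinant is 27.
A nonzero determinant means the columns are linearly independent.

linearly independent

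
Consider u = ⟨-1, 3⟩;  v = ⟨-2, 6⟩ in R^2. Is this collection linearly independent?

Row-reduce the matrix whose columns are u, v.
The reduction yields 1 nonzero row, so the rank is 1.
Since rank 1 < 2, the set is linearly dependent.
Indeed 2u - v = 0.

linearly dependent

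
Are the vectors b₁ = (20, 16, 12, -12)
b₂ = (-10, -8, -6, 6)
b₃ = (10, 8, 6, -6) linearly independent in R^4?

linearly dependent

Place the vectors as rows of a 3×4 matrix and reduce to echelon form.
The reduction yields 1 nonzero row, so the rank is 1.
Since rank 1 < 3, the set is linearly dependent.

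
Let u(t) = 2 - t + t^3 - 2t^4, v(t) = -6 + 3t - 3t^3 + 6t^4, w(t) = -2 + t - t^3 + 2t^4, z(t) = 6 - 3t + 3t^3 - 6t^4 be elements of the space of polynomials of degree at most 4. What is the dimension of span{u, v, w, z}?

dim = 1

Use coordinates relative to {1, t, …, t^4}.
Form the matrix with u, v, w, z as columns and reduce.
The echelon form has 1 nonzero row, so the rank is 1.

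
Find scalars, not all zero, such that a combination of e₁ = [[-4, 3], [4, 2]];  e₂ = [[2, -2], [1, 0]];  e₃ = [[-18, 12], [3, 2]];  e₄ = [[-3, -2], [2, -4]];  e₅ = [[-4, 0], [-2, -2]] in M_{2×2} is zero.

2e₁ - 3e₂ - e₃ + e₅ = 0

Take coordinates with respect to {E₁₁, E₁₂, E₂₁, E₂₂}.
Set up α₁e₁ + … + α₅e₅ = 0 and solve the homogeneous system.
One solution (up to scaling) is (2, -3, -1, 0, 1).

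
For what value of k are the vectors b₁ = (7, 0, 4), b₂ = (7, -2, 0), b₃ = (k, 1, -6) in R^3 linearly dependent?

k = -14

The vectors are dependent exactly when the determinant of the matrix with rows b₁, b₂, b₃ vanishes.
Cofactor expansion gives det = 8*k + 112.
This vanishes exactly when k = -14.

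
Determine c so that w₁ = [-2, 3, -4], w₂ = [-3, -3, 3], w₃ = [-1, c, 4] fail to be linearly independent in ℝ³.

c = -7/2

The set is linearly dependent precisely when det[w₁; w₂; w₃] = 0.
Expanding, det = 18*c + 63.
Solving 18*c + 63 = 0 yields c = -7/2.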